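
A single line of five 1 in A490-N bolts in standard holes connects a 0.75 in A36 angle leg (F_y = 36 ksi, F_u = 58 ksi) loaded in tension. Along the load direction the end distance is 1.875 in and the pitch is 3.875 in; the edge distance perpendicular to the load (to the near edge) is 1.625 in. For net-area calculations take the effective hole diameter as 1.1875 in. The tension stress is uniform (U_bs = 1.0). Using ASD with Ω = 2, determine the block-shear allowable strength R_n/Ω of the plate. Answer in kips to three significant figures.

Shear plane L_v = 1.875 + 4·3.875 = 17.38 in; A_gv = 17.38 × 0.75 = 13.03 in².
A_nv = (17.38 − 4.5·1.1875) × 0.75 = 9.023 in².
A_nt = (1.625 − 0.5·1.1875) × 0.75 = 0.7734 in².
0.6 F_u A_nv = 314 kips; 0.6 F_y A_gv = 281.5 kips → shear yielding governs the shear term.
R_n = 281.5 + 1.0 × 58 × 0.7734 = 326.3 kips.
Allowable strength R_n/Ω = 326.3 / 2 = 163 kips.

163 kips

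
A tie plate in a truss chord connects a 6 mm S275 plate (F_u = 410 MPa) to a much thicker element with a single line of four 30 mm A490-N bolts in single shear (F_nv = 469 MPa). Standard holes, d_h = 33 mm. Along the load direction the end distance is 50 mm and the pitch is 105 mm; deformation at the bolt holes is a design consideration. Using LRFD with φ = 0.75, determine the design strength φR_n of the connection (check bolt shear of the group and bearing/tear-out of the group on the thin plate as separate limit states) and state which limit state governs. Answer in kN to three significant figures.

Bolt shear: A_b = π·30²/4 = 706.9 mm²; R_n = 469 × 706.9 × 4 × 1 / 1000 = 1326 kN → 0.75 × 1326 = 995 kN.
Bearing (1.2 l_c t F_u ≤ 2.4 d t F_u): upper limit = 2.4·30·6·410 / 1000 = 177.1 kN.
  Edge l_c = 50 − 33/2 = 33.5 → r_n = 98.89 kN; interior l_c = 105 − 33 = 72 → r_n = 177.1 kN.
  R_n,bearing = 1·98.89 + 3·177.1 = 630.3 kN → 0.75 × 630.3 = 473 kN.
Bearing governs: 473 kN.

473 kN (bearing governs)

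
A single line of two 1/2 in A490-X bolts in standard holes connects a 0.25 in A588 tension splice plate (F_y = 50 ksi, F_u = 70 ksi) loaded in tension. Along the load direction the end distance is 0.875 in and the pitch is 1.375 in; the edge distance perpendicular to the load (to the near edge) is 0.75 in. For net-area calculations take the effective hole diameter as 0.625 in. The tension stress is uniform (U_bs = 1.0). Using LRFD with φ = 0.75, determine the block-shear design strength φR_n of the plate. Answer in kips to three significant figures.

Shear plane L_v = 0.875 + 1·1.375 = 2.25 in; A_gv = 2.25 × 0.25 = 0.5625 in².
A_nv = (2.25 − 1.5·0.625) × 0.25 = 0.3281 in².
A_nt = (0.75 − 0.5·0.625) × 0.25 = 0.1094 in².
0.6 F_u A_nv = 13.78 kips; 0.6 F_y A_gv = 16.88 kips → shear rupture governs the shear term.
R_n = 13.78 + 1.0 × 70 × 0.1094 = 21.44 kips.
Design strength φR_n = 0.75 × 21.44 = 16.1 kips.

16.1 kips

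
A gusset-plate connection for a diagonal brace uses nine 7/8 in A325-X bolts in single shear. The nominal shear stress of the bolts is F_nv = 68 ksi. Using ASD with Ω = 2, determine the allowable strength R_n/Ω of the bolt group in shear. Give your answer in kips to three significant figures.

A_b = π × 0.875² / 4 = 0.6013 in².
R_n = F_nv · A_b · n · n_s = 68 × 0.6013 × 9 × 1 = 368 kips.
Allowable strength R_n/Ω = 368 / 2 = 184 kips.

184 kips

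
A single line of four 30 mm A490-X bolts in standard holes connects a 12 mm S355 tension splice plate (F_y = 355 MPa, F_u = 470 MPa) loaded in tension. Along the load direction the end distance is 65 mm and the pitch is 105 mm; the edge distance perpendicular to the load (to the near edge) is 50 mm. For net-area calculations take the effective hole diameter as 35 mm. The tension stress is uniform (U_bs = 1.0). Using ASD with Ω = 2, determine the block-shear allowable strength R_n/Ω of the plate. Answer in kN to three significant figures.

527 kN

Shear plane L_v = 65 + 3·105 = 380 mm; A_gv = 380 × 12 = 4560 mm².
A_nv = (380 − 3.5·35) × 12 = 3090 mm².
A_nt = (50 − 0.5·35) × 12 = 390 mm².
0.6 F_u A_nv = 871.4 kN; 0.6 F_y A_gv = 971.3 kN → shear rupture governs the shear term.
R_n = 871.4 + 1.0 × 470 × 390 / 1000 = 1055 kN.
Allowable strength R_n/Ω = 1055 / 2 = 527 kN.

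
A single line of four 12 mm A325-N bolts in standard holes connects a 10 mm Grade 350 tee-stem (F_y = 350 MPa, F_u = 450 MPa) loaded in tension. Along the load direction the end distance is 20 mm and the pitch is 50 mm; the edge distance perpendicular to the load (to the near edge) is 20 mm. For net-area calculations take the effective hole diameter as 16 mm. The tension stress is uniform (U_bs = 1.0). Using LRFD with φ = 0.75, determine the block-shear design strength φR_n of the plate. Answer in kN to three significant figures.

Shear plane L_v = 20 + 3·50 = 170 mm; A_gv = 170 × 10 = 1700 mm².
A_nv = (170 − 3.5·16) × 10 = 1140 mm².
A_nt = (20 − 0.5·16) × 10 = 120 mm².
0.6 F_u A_nv = 307.8 kN; 0.6 F_y A_gv = 357 kN → shear rupture governs the shear term.
R_n = 307.8 + 1.0 × 450 × 120 / 1000 = 361.8 kN.
Design strength φR_n = 0.75 × 361.8 = 271 kN.

271 kN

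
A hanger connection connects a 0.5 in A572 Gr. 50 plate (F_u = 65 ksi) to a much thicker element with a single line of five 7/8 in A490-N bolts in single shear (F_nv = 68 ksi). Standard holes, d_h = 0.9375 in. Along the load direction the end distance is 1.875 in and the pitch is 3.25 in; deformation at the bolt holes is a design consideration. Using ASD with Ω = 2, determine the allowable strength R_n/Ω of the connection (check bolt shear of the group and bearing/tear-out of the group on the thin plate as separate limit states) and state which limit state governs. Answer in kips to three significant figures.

Bolt shear: A_b = π·0.875²/4 = 0.6013 in²; R_n = 68 × 0.6013 × 5 × 1 = 204.4 kips → 204.4 / 2 = 102 kips.
Bearing (1.2 l_c t F_u ≤ 2.4 d t F_u): upper limit = 2.4·0.875·0.5·65 = 68.25 kips.
  Edge l_c = 1.875 − 0.9375/2 = 1.406 → r_n = 54.84 kips; interior l_c = 3.25 − 0.9375 = 2.312 → r_n = 68.25 kips.
  R_n,bearing = 1·54.84 + 4·68.25 = 327.8 kips → 327.8 / 2 = 164 kips.
Bolt shear governs: 102 kips.

102 kips (bolt shear governs)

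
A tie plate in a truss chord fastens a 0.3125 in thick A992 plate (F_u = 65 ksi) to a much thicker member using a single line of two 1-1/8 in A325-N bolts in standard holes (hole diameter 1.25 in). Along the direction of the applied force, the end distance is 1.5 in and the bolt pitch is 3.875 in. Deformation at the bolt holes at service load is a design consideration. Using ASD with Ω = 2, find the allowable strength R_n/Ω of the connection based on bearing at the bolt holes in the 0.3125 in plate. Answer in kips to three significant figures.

38.1 kips

Per bolt r_n = 1.2 l_c t F_u ≤ 2.4 d t F_u; upper limit = 2.4 × 1.125 × 0.3125 × 65 = 54.84 kips.
Edge bolt: l_c = 1.5 − 1.25/2 = 0.875 in → 1.2 × 0.875 × 0.3125 × 65 = 21.33 → r_n = 21.33 kips.
Interior bolts: l_c = 3.875 − 1.25 = 2.625 in → 1.2 × 2.625 × 0.3125 × 65 = 63.98 → r_n = 54.84 kips.
R_n = 1 × 21.33 + 1 × 54.84 = 76.17 kips.
Allowable strength R_n/Ω = 76.17 / 2 = 38.1 kips.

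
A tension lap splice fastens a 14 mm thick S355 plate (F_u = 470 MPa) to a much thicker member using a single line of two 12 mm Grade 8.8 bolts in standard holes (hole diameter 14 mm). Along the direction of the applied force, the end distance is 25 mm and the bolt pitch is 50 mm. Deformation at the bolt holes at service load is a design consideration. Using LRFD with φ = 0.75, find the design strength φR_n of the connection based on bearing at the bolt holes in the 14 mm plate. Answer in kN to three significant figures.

249 kN

Per bolt r_n = 1.2 l_c t F_u ≤ 2.4 d t F_u; upper limit = 2.4 × 12 × 14 × 470 / 1000 = 189.5 kN.
Edge bolt: l_c = 25 − 14/2 = 18 mm → 1.2 × 18 × 14 × 470 / 1000 = 142.1 → r_n = 142.1 kN.
Interior bolts: l_c = 50 − 14 = 36 mm → 1.2 × 36 × 14 × 470 / 1000 = 284.3 → r_n = 189.5 kN.
R_n = 1 × 142.1 + 1 × 189.5 = 331.6 kN.
Design strength φR_n = 0.75 × 331.6 = 249 kN.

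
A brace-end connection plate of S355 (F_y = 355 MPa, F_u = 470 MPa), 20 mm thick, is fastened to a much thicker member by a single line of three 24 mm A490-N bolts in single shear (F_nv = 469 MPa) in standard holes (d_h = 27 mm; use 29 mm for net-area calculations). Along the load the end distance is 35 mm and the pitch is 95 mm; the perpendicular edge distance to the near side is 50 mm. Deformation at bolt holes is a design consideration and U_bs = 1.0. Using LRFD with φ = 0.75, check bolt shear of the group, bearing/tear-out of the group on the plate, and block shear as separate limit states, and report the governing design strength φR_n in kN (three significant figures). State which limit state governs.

Bolt shear: A_b = π·24²/4 = 452.4 mm²; R_n = 469 × 452.4 × 3 × 1 / 1000 = 636.5 kN → 0.75 × 636.5 = 477 kN.
Bearing: edge l_c = 21.5, r_n = 242.5 kN; interior l_c = 68, r_n = 541.4 kN; R_n = 242.5 + 2·541.4 = 1325 kN → 994 kN.
Block shear: A_gv = 4500, A_nv = 3050, A_nt = 710 mm²; R_n = min(0.6F_uA_nv, 0.6F_yA_gv) + U_bs·F_u·A_nt = 1194 kN → 895 kN.
Bolt shear governs: 477 kN.

477 kN (bolt shear governs)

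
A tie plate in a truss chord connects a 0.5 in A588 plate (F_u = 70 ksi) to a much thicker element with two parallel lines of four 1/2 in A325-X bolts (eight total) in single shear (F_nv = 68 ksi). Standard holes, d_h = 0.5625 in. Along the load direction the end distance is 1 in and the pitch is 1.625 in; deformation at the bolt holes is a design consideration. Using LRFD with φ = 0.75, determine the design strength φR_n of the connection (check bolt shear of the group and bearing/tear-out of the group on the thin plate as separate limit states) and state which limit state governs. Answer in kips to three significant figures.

80.1 kips (bolt shear governs)

Bolt shear: A_b = π·0.5²/4 = 0.1963 in²; R_n = 68 × 0.1963 × 8 × 1 = 106.8 kips → 0.75 × 106.8 = 80.1 kips.
Bearing (1.2 l_c t F_u ≤ 2.4 d t F_u): upper limit = 2.4·0.5·0.5·70 = 42 kips.
  Edge l_c = 1 − 0.5625/2 = 0.7188 → r_n = 30.19 kips; interior l_c = 1.625 − 0.5625 = 1.062 → r_n = 42 kips.
  R_n,bearing = 2·30.19 + 6·42 = 312.4 kips → 0.75 × 312.4 = 234 kips.
Bolt shear governs: 80.1 kips.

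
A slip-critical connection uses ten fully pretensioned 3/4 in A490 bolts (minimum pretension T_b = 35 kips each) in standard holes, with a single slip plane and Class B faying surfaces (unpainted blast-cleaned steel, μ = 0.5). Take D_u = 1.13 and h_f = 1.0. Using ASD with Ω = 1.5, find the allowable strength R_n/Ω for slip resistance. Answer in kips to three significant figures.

132 kips

R_n = μ · D_u · h_f · T_b · n_s · n_b = 0.5 × 1.13 × 1.0 × 35 × 1 × 10 = 197.8 kips.
Allowable strength R_n/Ω = 197.8 / 1.5 = 132 kips.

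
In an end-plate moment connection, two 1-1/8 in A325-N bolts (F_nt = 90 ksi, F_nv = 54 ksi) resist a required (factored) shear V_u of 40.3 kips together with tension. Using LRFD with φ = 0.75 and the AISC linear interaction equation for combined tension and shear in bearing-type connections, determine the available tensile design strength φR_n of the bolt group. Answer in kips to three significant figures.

A_b = π·1.125²/4 = 0.994 in²; f_rv = 40.3 / (2 × 0.994) = 20.27 ksi.
F'_nt = 1.3 F_nt − (F_nt / φF_nv) f_rv = 1.3·90 − (90/(0.75·54))·20.27 = 71.95 ksi, capped at F_nt → F'_nt = 71.95 ksi.
R_n = F'_nt · A_b · n = 71.95 × 0.994 × 2 = 143 kips.
Design strength φR_n = 0.75 × 143 = 107 kips.

107 kips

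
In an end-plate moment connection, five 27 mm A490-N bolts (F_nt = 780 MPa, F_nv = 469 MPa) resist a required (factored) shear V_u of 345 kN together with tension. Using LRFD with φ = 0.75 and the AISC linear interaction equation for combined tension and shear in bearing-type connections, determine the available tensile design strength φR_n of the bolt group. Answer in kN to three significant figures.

1600 kN

A_b = π·27²/4 = 572.6 mm²; f_rv = 345 × 1000 / (5 × 572.6) = 120.5 MPa.
F'_nt = 1.3 F_nt − (F_nt / φF_nv) f_rv = 1.3·780 − (780/(0.75·469))·120.5 = 746.8 MPa, capped at F_nt → F'_nt = 746.8 MPa.
R_n = F'_nt · A_b · n = 746.8 × 572.6 × 5 / 1000 = 2138 kN.
Design strength φR_n = 0.75 × 2138 = 1600 kN.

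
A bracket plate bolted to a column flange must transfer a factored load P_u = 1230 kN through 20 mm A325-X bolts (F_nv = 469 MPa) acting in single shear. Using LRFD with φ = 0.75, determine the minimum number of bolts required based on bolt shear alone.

A_b = π·20²/4 = 314.2 mm².
Per-bolt design strength φR_n = 0.75 × 469 × 314.2 × 1 / 1000 = 110.5 kN.
n ≥ 1230 / 110.5 = 11.13 → use 12 bolts.

12 bolts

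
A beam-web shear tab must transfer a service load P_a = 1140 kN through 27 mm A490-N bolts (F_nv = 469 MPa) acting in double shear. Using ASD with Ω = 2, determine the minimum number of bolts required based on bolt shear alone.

A_b = π·27²/4 = 572.6 mm².
Per-bolt allowable strength R_n/Ω = 469 × 572.6 × 2 / 1000 / 2 = 268.5 kN.
n ≥ 1140 / 268.5 = 4.245 → use 5 bolts.

5 bolts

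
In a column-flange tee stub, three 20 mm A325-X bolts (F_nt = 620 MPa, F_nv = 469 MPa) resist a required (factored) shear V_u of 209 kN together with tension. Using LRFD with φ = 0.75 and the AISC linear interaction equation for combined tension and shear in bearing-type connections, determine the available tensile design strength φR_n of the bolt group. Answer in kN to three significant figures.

A_b = π·20²/4 = 314.2 mm²; f_rv = 209 × 1000 / (3 × 314.2) = 221.8 MPa.
F'_nt = 1.3 F_nt − (F_nt / φF_nv) f_rv = 1.3·620 − (620/(0.75·469))·221.8 = 415.1 MPa, capped at F_nt → F'_nt = 415.1 MPa.
R_n = F'_nt · A_b · n = 415.1 × 314.2 × 3 / 1000 = 391.3 kN.
Design strength φR_n = 0.75 × 391.3 = 293 kN.

293 kN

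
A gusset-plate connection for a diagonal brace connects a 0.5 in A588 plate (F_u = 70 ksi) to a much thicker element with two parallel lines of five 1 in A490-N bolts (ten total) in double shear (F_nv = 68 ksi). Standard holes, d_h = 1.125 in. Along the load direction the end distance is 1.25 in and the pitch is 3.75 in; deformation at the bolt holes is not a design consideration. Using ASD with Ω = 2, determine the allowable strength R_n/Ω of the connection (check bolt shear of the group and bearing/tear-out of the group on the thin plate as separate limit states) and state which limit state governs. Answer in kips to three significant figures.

Bolt shear: A_b = π·1²/4 = 0.7854 in²; R_n = 68 × 0.7854 × 10 × 2 = 1068 kips → 1068 / 2 = 534 kips.
Bearing (1.5 l_c t F_u ≤ 3.0 d t F_u): upper limit = 3.0·1·0.5·70 = 105 kips.
  Edge l_c = 1.25 − 1.125/2 = 0.6875 → r_n = 36.09 kips; interior l_c = 3.75 − 1.125 = 2.625 → r_n = 105 kips.
  R_n,bearing = 2·36.09 + 8·105 = 912.2 kips → 912.2 / 2 = 456 kips.
Bearing governs: 456 kips.

456 kips (bearing governs)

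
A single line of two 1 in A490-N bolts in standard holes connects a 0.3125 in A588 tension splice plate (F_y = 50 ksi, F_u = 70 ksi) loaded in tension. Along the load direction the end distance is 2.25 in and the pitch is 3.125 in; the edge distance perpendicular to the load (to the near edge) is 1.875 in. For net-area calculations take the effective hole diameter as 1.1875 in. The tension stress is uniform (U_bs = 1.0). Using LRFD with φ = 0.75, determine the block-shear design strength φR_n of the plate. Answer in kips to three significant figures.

Shear plane L_v = 2.25 + 1·3.125 = 5.375 in; A_gv = 5.375 × 0.3125 = 1.68 in².
A_nv = (5.375 − 1.5·1.1875) × 0.3125 = 1.123 in².
A_nt = (1.875 − 0.5·1.1875) × 0.3125 = 0.4004 in².
0.6 F_u A_nv = 47.17 kips; 0.6 F_y A_gv = 50.39 kips → shear rupture governs the shear term.
R_n = 47.17 + 1.0 × 70 × 0.4004 = 75.2 kips.
Design strength φR_n = 0.75 × 75.2 = 56.4 kips.

56.4 kips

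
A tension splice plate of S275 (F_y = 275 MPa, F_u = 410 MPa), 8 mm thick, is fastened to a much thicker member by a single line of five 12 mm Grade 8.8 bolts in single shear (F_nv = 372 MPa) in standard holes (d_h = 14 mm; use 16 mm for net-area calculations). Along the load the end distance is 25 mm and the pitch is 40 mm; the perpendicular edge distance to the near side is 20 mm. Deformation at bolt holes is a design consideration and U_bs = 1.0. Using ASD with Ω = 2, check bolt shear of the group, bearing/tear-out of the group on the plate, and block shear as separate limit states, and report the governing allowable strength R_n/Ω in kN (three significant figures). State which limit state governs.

Bolt shear: A_b = π·12²/4 = 113.1 mm²; R_n = 372 × 113.1 × 5 × 1 / 1000 = 210.4 kN → 210.4 / 2 = 105 kN.
Bearing: edge l_c = 18, r_n = 70.85 kN; interior l_c = 26, r_n = 94.46 kN; R_n = 70.85 + 4·94.46 = 448.7 kN → 224 kN.
Block shear: A_gv = 1480, A_nv = 904, A_nt = 96 mm²; R_n = min(0.6F_uA_nv, 0.6F_yA_gv) + U_bs·F_u·A_nt = 261.7 kN → 131 kN.
Bolt shear governs: 105 kN.

105 kN (bolt shear governs)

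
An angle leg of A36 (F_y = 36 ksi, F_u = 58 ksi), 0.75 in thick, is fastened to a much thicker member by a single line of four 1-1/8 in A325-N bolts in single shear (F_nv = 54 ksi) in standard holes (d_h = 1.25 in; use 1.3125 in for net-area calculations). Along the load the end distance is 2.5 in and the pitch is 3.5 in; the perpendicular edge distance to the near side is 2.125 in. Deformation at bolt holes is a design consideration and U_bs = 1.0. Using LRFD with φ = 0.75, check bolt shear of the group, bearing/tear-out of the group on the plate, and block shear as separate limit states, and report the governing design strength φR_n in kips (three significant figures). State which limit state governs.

161 kips (bolt shear governs)

Bolt shear: A_b = π·1.125²/4 = 0.994 in²; R_n = 54 × 0.994 × 4 × 1 = 214.7 kips → 0.75 × 214.7 = 161 kips.
Bearing: edge l_c = 1.875, r_n = 97.88 kips; interior l_c = 2.25, r_n = 117.4 kips; R_n = 97.88 + 3·117.4 = 450.2 kips → 338 kips.
Block shear: A_gv = 9.75, A_nv = 6.305, A_nt = 1.102 in²; R_n = min(0.6F_uA_nv, 0.6F_yA_gv) + U_bs·F_u·A_nt = 274.5 kips → 206 kips.
Bolt shear governs: 161 kips.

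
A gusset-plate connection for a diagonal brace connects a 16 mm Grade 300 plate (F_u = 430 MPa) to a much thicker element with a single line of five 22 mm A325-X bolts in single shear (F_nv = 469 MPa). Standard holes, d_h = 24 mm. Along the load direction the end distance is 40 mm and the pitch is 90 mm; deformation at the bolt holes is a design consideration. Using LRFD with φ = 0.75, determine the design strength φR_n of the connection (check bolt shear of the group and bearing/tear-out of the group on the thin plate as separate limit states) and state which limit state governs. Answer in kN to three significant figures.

Bolt shear: A_b = π·22²/4 = 380.1 mm²; R_n = 469 × 380.1 × 5 × 1 / 1000 = 891.4 kN → 0.75 × 891.4 = 669 kN.
Bearing (1.2 l_c t F_u ≤ 2.4 d t F_u): upper limit = 2.4·22·16·430 / 1000 = 363.3 kN.
  Edge l_c = 40 − 24/2 = 28 → r_n = 231.2 kN; interior l_c = 90 − 24 = 66 → r_n = 363.3 kN.
  R_n,bearing = 1·231.2 + 4·363.3 = 1684 kN → 0.75 × 1684 = 1260 kN.
Bolt shear governs: 669 kN.

669 kN (bolt shear governs)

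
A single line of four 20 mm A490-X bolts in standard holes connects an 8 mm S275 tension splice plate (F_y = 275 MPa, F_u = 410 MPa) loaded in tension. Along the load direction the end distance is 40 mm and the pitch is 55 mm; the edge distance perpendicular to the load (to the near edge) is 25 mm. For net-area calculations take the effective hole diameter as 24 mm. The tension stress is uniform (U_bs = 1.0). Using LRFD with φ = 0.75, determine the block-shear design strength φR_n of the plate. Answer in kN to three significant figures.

211 kN

Shear plane L_v = 40 + 3·55 = 205 mm; A_gv = 205 × 8 = 1640 mm².
A_nv = (205 − 3.5·24) × 8 = 968 mm².
A_nt = (25 − 0.5·24) × 8 = 104 mm².
0.6 F_u A_nv = 238.1 kN; 0.6 F_y A_gv = 270.6 kN → shear rupture governs the shear term.
R_n = 238.1 + 1.0 × 410 × 104 / 1000 = 280.8 kN.
Design strength φR_n = 0.75 × 280.8 = 211 kN.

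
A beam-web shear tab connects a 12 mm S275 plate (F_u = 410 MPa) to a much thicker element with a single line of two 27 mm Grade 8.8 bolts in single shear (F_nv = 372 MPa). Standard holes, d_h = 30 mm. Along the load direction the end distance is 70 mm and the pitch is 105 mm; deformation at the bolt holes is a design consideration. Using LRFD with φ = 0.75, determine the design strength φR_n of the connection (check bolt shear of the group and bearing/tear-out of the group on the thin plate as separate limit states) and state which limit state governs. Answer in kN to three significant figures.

Bolt shear: A_b = π·27²/4 = 572.6 mm²; R_n = 372 × 572.6 × 2 × 1 / 1000 = 426 kN → 0.75 × 426 = 319 kN.
Bearing (1.2 l_c t F_u ≤ 2.4 d t F_u): upper limit = 2.4·27·12·410 / 1000 = 318.8 kN.
  Edge l_c = 70 − 30/2 = 55 → r_n = 318.8 kN; interior l_c = 105 − 30 = 75 → r_n = 318.8 kN.
  R_n,bearing = 1·318.8 + 1·318.8 = 637.6 kN → 0.75 × 637.6 = 478 kN.
Bolt shear governs: 319 kN.

319 kN (bolt shear governs)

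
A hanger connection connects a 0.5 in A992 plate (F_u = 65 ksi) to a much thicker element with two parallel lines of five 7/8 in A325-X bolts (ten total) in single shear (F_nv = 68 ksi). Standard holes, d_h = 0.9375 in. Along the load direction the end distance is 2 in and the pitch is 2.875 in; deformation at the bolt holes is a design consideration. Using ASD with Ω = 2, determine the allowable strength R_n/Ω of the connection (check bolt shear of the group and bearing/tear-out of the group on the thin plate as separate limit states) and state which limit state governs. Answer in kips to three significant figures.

Bolt shear: A_b = π·0.875²/4 = 0.6013 in²; R_n = 68 × 0.6013 × 10 × 1 = 408.9 kips → 408.9 / 2 = 204 kips.
Bearing (1.2 l_c t F_u ≤ 2.4 d t F_u): upper limit = 2.4·0.875·0.5·65 = 68.25 kips.
  Edge l_c = 2 − 0.9375/2 = 1.531 → r_n = 59.72 kips; interior l_c = 2.875 − 0.9375 = 1.938 → r_n = 68.25 kips.
  R_n,bearing = 2·59.72 + 8·68.25 = 665.4 kips → 665.4 / 2 = 333 kips.
Bolt shear governs: 204 kips.

204 kips (bolt shear governs)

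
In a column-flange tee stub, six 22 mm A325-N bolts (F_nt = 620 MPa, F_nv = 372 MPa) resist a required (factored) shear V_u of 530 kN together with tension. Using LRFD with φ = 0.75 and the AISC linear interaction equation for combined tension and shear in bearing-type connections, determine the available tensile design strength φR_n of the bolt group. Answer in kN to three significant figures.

495 kN

A_b = π·22²/4 = 380.1 mm²; f_rv = 530 × 1000 / (6 × 380.1) = 232.4 MPa.
F'_nt = 1.3 F_nt − (F_nt / φF_nv) f_rv = 1.3·620 − (620/(0.75·372))·232.4 = 289.6 MPa, capped at F_nt → F'_nt = 289.6 MPa.
R_n = F'_nt · A_b · n = 289.6 × 380.1 × 6 / 1000 = 660.5 kN.
Design strength φR_n = 0.75 × 660.5 = 495 kN.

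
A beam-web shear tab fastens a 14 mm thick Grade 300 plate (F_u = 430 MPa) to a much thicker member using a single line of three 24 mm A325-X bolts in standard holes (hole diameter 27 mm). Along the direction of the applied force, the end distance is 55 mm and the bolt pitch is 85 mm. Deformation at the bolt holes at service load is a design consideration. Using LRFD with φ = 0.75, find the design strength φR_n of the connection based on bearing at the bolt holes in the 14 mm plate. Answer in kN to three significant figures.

Per bolt r_n = 1.2 l_c t F_u ≤ 2.4 d t F_u; upper limit = 2.4 × 24 × 14 × 430 / 1000 = 346.8 kN.
Edge bolt: l_c = 55 − 27/2 = 41.5 mm → 1.2 × 41.5 × 14 × 430 / 1000 = 299.8 → r_n = 299.8 kN.
Interior bolts: l_c = 85 − 27 = 58 mm → 1.2 × 58 × 14 × 430 / 1000 = 419 → r_n = 346.8 kN.
R_n = 1 × 299.8 + 2 × 346.8 = 993.3 kN.
Design strength φR_n = 0.75 × 993.3 = 745 kN.

745 kN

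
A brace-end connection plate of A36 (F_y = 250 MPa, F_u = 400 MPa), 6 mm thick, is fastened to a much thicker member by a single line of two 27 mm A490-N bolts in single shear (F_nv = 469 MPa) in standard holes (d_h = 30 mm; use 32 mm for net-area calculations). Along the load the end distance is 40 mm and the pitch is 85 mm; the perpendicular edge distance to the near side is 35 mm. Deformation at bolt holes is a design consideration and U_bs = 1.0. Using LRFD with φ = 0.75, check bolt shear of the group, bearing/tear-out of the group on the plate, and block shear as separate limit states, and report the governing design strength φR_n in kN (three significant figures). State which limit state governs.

117 kN (block shear governs)

Bolt shear: A_b = π·27²/4 = 572.6 mm²; R_n = 469 × 572.6 × 2 × 1 / 1000 = 537.1 kN → 0.75 × 537.1 = 403 kN.
Bearing: edge l_c = 25, r_n = 72 kN; interior l_c = 55, r_n = 155.5 kN; R_n = 72 + 1·155.5 = 227.5 kN → 171 kN.
Block shear: A_gv = 750, A_nv = 462, A_nt = 114 mm²; R_n = min(0.6F_uA_nv, 0.6F_yA_gv) + U_bs·F_u·A_nt = 156.5 kN → 117 kN.
Block shear governs: 117 kN.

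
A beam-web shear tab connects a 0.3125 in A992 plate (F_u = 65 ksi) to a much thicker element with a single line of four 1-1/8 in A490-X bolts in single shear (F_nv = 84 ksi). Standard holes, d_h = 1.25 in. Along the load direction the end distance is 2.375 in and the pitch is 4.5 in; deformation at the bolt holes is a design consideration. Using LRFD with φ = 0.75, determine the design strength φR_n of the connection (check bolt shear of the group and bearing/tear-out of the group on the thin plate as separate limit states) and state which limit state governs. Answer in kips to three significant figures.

Bolt shear: A_b = π·1.125²/4 = 0.994 in²; R_n = 84 × 0.994 × 4 × 1 = 334 kips → 0.75 × 334 = 250 kips.
Bearing (1.2 l_c t F_u ≤ 2.4 d t F_u): upper limit = 2.4·1.125·0.3125·65 = 54.84 kips.
  Edge l_c = 2.375 − 1.25/2 = 1.75 → r_n = 42.66 kips; interior l_c = 4.5 − 1.25 = 3.25 → r_n = 54.84 kips.
  R_n,bearing = 1·42.66 + 3·54.84 = 207.2 kips → 0.75 × 207.2 = 155 kips.
Bearing governs: 155 kips.

155 kips (bearing governs)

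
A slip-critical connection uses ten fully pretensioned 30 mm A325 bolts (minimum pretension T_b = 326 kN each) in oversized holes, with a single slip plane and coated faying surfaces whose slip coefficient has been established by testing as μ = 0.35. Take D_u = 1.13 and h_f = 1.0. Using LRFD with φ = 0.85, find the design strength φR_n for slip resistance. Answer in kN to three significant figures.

R_n = μ · D_u · h_f · T_b · n_s · n_b = 0.35 × 1.13 × 1.0 × 326 × 1 × 10 = 1289 kN.
Design strength φR_n = 0.85 × 1289 = 1100 kN.

1100 kN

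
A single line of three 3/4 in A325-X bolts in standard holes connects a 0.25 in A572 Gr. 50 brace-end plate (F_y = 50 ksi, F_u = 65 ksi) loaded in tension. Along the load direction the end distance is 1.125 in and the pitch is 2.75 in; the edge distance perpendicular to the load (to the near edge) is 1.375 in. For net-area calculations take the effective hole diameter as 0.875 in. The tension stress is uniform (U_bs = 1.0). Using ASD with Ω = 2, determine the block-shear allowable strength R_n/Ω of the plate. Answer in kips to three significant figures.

Shear plane L_v = 1.125 + 2·2.75 = 6.625 in; A_gv = 6.625 × 0.25 = 1.656 in².
A_nv = (6.625 − 2.5·0.875) × 0.25 = 1.109 in².
A_nt = (1.375 − 0.5·0.875) × 0.25 = 0.2344 in².
0.6 F_u A_nv = 43.27 kips; 0.6 F_y A_gv = 49.69 kips → shear rupture governs the shear term.
R_n = 43.27 + 1.0 × 65 × 0.2344 = 58.5 kips.
Allowable strength R_n/Ω = 58.5 / 2 = 29.2 kips.

29.2 kips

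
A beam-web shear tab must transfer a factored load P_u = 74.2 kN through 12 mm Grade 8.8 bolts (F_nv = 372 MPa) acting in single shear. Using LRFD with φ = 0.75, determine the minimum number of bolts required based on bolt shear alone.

A_b = π·12²/4 = 113.1 mm².
Per-bolt design strength φR_n = 0.75 × 372 × 113.1 × 1 / 1000 = 31.55 kN.
n ≥ 74.2 / 31.55 = 2.352 → use 3 bolts.

3 bolts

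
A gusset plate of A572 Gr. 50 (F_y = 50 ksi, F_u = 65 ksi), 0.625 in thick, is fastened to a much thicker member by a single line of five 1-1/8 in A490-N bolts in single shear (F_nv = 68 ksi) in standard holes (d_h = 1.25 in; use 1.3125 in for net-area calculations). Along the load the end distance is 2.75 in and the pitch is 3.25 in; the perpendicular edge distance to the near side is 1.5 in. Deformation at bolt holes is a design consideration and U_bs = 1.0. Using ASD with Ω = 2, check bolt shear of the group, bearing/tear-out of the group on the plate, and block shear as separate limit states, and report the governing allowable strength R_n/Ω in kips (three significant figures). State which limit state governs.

Bolt shear: A_b = π·1.125²/4 = 0.994 in²; R_n = 68 × 0.994 × 5 × 1 = 338 kips → 338 / 2 = 169 kips.
Bearing: edge l_c = 2.125, r_n = 103.6 kips; interior l_c = 2, r_n = 97.5 kips; R_n = 103.6 + 4·97.5 = 493.6 kips → 247 kips.
Block shear: A_gv = 9.844, A_nv = 6.152, A_nt = 0.5273 in²; R_n = min(0.6F_uA_nv, 0.6F_yA_gv) + U_bs·F_u·A_nt = 274.2 kips → 137 kips.
Block shear governs: 137 kips.

137 kips (block shear governs)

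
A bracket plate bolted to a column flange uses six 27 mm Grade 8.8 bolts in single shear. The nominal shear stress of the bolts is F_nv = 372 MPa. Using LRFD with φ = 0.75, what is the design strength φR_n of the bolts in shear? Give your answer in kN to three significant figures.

958 kN

A_b = π × 27² / 4 = 572.6 mm².
R_n = F_nv · A_b · n · n_s = 372 × 572.6 × 6 × 1 / 1000 = 1278 kN.
Design strength φR_n = 0.75 × 1278 = 958 kN.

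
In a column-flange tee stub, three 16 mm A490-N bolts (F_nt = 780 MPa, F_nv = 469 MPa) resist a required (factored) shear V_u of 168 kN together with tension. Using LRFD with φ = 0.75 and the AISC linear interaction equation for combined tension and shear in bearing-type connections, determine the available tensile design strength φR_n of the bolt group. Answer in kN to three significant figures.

179 kN

A_b = π·16²/4 = 201.1 mm²; f_rv = 168 × 1000 / (3 × 201.1) = 278.5 MPa.
F'_nt = 1.3 F_nt − (F_nt / φF_nv) f_rv = 1.3·780 − (780/(0.75·469))·278.5 = 396.4 MPa, capped at F_nt → F'_nt = 396.4 MPa.
R_n = F'_nt · A_b · n = 396.4 × 201.1 × 3 / 1000 = 239.1 kN.
Design strength φR_n = 0.75 × 239.1 = 179 kN.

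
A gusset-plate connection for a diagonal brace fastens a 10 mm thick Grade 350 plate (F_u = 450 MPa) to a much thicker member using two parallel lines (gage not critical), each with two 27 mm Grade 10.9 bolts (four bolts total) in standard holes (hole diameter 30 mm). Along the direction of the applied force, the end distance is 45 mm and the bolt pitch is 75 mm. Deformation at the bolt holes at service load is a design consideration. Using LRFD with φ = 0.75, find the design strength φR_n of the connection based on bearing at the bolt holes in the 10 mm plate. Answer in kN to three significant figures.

Per bolt r_n = 1.2 l_c t F_u ≤ 2.4 d t F_u; upper limit = 2.4 × 27 × 10 × 450 / 1000 = 291.6 kN.
Edge bolt: l_c = 45 − 30/2 = 30 mm → 1.2 × 30 × 10 × 450 / 1000 = 162 → r_n = 162 kN.
Interior bolts: l_c = 75 − 30 = 45 mm → 1.2 × 45 × 10 × 450 / 1000 = 243 → r_n = 243 kN.
R_n = 2 × 162 + 2 × 243 = 810 kN.
Design strength φR_n = 0.75 × 810 = 608 kN.

608 kN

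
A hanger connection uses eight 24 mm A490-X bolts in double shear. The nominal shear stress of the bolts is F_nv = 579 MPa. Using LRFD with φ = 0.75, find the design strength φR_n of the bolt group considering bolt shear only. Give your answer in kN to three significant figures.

3140 kN

A_b = π × 24² / 4 = 452.4 mm².
R_n = F_nv · A_b · n · n_s = 579 × 452.4 × 8 × 2 / 1000 = 4191 kN.
Design strength φR_n = 0.75 × 4191 = 3140 kN.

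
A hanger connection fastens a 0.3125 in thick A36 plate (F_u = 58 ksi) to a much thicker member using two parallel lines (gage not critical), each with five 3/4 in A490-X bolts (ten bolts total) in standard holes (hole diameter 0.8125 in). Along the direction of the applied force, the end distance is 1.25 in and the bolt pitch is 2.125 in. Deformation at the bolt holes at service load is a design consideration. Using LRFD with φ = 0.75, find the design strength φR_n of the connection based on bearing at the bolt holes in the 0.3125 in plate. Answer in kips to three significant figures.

Per bolt r_n = 1.2 l_c t F_u ≤ 2.4 d t F_u; upper limit = 2.4 × 0.75 × 0.3125 × 58 = 32.62 kips.
Edge bolt: l_c = 1.25 − 0.8125/2 = 0.8438 in → 1.2 × 0.8438 × 0.3125 × 58 = 18.35 → r_n = 18.35 kips.
Interior bolts: l_c = 2.125 − 0.8125 = 1.312 in → 1.2 × 1.312 × 0.3125 × 58 = 28.55 → r_n = 28.55 kips.
R_n = 2 × 18.35 + 8 × 28.55 = 265.1 kips.
Design strength φR_n = 0.75 × 265.1 = 199 kips.

199 kips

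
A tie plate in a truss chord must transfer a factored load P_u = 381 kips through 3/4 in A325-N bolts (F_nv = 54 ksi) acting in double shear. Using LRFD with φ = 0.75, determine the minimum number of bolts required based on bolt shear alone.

11 bolts

A_b = π·0.75²/4 = 0.4418 in².
Per-bolt design strength φR_n = 0.75 × 54 × 0.4418 × 2 = 35.78 kips.
n ≥ 381 / 35.78 = 10.65 → use 11 bolts.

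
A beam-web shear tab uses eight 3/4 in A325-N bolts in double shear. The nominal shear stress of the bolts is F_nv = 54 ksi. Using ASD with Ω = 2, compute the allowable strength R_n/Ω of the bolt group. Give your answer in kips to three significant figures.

A_b = π × 0.75² / 4 = 0.4418 in².
R_n = F_nv · A_b · n · n_s = 54 × 0.4418 × 8 × 2 = 381.7 kips.
Allowable strength R_n/Ω = 381.7 / 2 = 191 kips.

191 kips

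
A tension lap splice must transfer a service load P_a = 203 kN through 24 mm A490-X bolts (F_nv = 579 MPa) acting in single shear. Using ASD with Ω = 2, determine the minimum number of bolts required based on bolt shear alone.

2 bolts

A_b = π·24²/4 = 452.4 mm².
Per-bolt allowable strength R_n/Ω = 579 × 452.4 × 1 / 1000 / 2 = 131 kN.
n ≥ 203 / 131 = 1.55 → use 2 bolts.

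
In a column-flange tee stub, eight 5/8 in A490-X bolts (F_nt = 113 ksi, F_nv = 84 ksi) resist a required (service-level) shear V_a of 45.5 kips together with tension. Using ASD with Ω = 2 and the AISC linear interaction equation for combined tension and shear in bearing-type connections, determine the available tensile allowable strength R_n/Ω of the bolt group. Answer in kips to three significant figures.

119 kips

A_b = π·0.625²/4 = 0.3068 in²; f_rv = 45.5 / (8 × 0.3068) = 18.54 ksi.
F'_nt = 1.3 F_nt − (Ω F_nt / F_nv) f_rv = 1.3·113 − (2·113/84)·18.54 = 97.02 ksi, capped at F_nt → F'_nt = 97.02 ksi.
R_n = F'_nt · A_b · n = 97.02 × 0.3068 × 8 = 238.1 kips.
Allowable strength R_n/Ω = 238.1 / 2 = 119 kips.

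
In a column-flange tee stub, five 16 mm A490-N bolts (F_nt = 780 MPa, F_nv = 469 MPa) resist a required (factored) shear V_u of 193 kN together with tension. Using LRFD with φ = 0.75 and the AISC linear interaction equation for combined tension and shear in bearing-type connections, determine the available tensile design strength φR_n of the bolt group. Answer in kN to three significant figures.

444 kN

A_b = π·16²/4 = 201.1 mm²; f_rv = 193 × 1000 / (5 × 201.1) = 192 MPa.
F'_nt = 1.3 F_nt − (F_nt / φF_nv) f_rv = 1.3·780 − (780/(0.75·469))·192 = 588.3 MPa, capped at F_nt → F'_nt = 588.3 MPa.
R_n = F'_nt · A_b · n = 588.3 × 201.1 × 5 / 1000 = 591.4 kN.
Design strength φR_n = 0.75 × 591.4 = 444 kN.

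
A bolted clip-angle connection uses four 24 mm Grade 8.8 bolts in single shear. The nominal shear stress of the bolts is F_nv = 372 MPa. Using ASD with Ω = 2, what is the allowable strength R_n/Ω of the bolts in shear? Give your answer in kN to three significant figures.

A_b = π × 24² / 4 = 452.4 mm².
R_n = F_nv · A_b · n · n_s = 372 × 452.4 × 4 × 1 / 1000 = 673.2 kN.
Allowable strength R_n/Ω = 673.2 / 2 = 337 kN.

337 kN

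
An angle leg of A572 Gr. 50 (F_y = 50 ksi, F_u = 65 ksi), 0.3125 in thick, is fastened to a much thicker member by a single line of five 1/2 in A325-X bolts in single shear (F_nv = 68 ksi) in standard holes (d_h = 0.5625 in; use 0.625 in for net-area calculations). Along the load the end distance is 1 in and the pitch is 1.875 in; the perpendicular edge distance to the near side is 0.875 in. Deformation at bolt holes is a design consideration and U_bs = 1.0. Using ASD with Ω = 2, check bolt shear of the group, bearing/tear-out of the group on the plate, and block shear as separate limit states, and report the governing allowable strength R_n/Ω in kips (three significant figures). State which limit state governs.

33.4 kips (bolt shear governs)

Bolt shear: A_b = π·0.5²/4 = 0.1963 in²; R_n = 68 × 0.1963 × 5 × 1 = 66.76 kips → 66.76 / 2 = 33.4 kips.
Bearing: edge l_c = 0.7188, r_n = 17.52 kips; interior l_c = 1.312, r_n = 24.38 kips; R_n = 17.52 + 4·24.38 = 115 kips → 57.5 kips.
Block shear: A_gv = 2.656, A_nv = 1.777, A_nt = 0.1758 in²; R_n = min(0.6F_uA_nv, 0.6F_yA_gv) + U_bs·F_u·A_nt = 80.74 kips → 40.4 kips.
Bolt shear governs: 33.4 kips.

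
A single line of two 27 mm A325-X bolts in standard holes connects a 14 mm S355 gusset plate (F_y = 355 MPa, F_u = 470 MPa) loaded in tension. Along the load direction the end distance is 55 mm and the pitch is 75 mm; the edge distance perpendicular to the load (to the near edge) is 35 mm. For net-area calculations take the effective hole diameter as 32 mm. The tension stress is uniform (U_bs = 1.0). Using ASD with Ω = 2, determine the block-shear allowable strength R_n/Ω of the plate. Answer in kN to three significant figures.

Shear plane L_v = 55 + 1·75 = 130 mm; A_gv = 130 × 14 = 1820 mm².
A_nv = (130 − 1.5·32) × 14 = 1148 mm².
A_nt = (35 − 0.5·32) × 14 = 266 mm².
0.6 F_u A_nv = 323.7 kN; 0.6 F_y A_gv = 387.7 kN → shear rupture governs the shear term.
R_n = 323.7 + 1.0 × 470 × 266 / 1000 = 448.8 kN.
Allowable strength R_n/Ω = 448.8 / 2 = 224 kN.

224 kN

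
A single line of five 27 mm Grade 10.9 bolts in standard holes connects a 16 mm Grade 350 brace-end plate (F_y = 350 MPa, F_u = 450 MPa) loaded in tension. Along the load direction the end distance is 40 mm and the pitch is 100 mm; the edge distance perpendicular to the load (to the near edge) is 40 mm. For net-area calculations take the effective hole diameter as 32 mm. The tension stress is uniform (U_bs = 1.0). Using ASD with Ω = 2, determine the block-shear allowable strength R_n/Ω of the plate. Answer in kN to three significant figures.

726 kN

Shear plane L_v = 40 + 4·100 = 440 mm; A_gv = 440 × 16 = 7040 mm².
A_nv = (440 − 4.5·32) × 16 = 4736 mm².
A_nt = (40 − 0.5·32) × 16 = 384 mm².
0.6 F_u A_nv = 1279 kN; 0.6 F_y A_gv = 1478 kN → shear rupture governs the shear term.
R_n = 1279 + 1.0 × 450 × 384 / 1000 = 1452 kN.
Allowable strength R_n/Ω = 1452 / 2 = 726 kN.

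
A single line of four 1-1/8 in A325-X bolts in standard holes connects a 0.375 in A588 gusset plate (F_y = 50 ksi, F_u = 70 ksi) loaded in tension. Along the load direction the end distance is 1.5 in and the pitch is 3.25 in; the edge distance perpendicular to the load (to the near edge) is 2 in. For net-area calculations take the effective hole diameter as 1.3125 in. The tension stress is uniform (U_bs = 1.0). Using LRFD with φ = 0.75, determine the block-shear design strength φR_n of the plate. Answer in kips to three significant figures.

Shear plane L_v = 1.5 + 3·3.25 = 11.25 in; A_gv = 11.25 × 0.375 = 4.219 in².
A_nv = (11.25 − 3.5·1.3125) × 0.375 = 2.496 in².
A_nt = (2 − 0.5·1.3125) × 0.375 = 0.5039 in².
0.6 F_u A_nv = 104.8 kips; 0.6 F_y A_gv = 126.6 kips → shear rupture governs the shear term.
R_n = 104.8 + 1.0 × 70 × 0.5039 = 140.1 kips.
Design strength φR_n = 0.75 × 140.1 = 105 kips.

105 kips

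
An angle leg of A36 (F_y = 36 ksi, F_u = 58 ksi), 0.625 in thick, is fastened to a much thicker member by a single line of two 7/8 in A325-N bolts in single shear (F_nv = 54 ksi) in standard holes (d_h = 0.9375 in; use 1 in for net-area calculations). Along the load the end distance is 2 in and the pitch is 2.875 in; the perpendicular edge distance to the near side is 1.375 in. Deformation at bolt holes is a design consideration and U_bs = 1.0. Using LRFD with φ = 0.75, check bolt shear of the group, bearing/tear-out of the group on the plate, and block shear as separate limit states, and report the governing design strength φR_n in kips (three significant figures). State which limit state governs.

Bolt shear: A_b = π·0.875²/4 = 0.6013 in²; R_n = 54 × 0.6013 × 2 × 1 = 64.94 kips → 0.75 × 64.94 = 48.7 kips.
Bearing: edge l_c = 1.531, r_n = 66.61 kips; interior l_c = 1.938, r_n = 76.12 kips; R_n = 66.61 + 1·76.12 = 142.7 kips → 107 kips.
Block shear: A_gv = 3.047, A_nv = 2.109, A_nt = 0.5469 in²; R_n = min(0.6F_uA_nv, 0.6F_yA_gv) + U_bs·F_u·A_nt = 97.53 kips → 73.1 kips.
Bolt shear governs: 48.7 kips.

48.7 kips (bolt shear governs)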